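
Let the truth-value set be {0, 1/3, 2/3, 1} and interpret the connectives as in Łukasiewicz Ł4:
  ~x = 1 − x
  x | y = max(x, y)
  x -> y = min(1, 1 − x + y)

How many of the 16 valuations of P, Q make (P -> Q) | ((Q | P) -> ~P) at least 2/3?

14

P = 0, Q = 0 ↦ 1  ≥
P = 0, Q = 1/3 ↦ 1  ≥
P = 0, Q = 2/3 ↦ 1  ≥
P = 0, Q = 1 ↦ 1  ≥
P = 1/3, Q = 0 ↦ 1  ≥
P = 1/3, Q = 1/3 ↦ 1  ≥
P = 1/3, Q = 2/3 ↦ 1  ≥
P = 1/3, Q = 1 ↦ 1  ≥
P = 2/3, Q = 0 ↦ 2/3  ≥
P = 2/3, Q = 1/3 ↦ 2/3  ≥
P = 2/3, Q = 2/3 ↦ 1  ≥
P = 2/3, Q = 1 ↦ 1  ≥
P = 1, Q = 0 ↦ 0  <
P = 1, Q = 1/3 ↦ 1/3  <
P = 1, Q = 2/3 ↦ 2/3  ≥
P = 1, Q = 1 ↦ 1  ≥
So 14 of the 16 assignments meet the threshold.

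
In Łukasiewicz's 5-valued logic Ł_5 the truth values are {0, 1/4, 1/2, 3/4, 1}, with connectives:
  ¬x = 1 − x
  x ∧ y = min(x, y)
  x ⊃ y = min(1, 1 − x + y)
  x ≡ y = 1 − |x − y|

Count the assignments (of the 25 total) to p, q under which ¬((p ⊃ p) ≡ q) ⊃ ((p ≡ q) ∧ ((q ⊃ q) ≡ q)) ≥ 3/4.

15

value 1: 15 assignments (counts)
value 1/2: 5 assignments
value 0: 5 assignments
So 15 of the 25 assignments meet the threshold.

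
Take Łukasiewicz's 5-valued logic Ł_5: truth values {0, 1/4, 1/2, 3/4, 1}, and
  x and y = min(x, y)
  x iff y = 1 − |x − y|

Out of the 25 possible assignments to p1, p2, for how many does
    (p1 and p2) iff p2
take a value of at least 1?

value 1: 15 assignments (counts)
value 3/4: 4 assignments
value 1/2: 3 assignments
value 1/4: 2 assignments
value 0: 1 assignment
So 15 of the 25 assignments meet the threshold.

15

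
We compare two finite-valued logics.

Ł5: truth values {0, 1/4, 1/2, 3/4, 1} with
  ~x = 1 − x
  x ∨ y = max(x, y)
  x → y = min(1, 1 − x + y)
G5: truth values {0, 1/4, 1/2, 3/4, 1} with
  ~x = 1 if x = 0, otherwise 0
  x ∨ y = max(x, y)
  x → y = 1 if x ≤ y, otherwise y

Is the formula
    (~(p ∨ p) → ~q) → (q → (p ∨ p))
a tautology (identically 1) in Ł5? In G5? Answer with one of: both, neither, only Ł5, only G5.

only Ł5

In Ł5: every assignment gives 1 — tautology.
In G5: at p = 1/4, q = 1/2 the value is 1/4 — not a tautology.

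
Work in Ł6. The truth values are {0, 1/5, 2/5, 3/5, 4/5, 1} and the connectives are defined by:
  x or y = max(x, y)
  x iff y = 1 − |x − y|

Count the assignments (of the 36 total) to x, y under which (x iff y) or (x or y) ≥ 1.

value 1: 16 assignments (counts)
value 4/5: 14 assignments
value 3/5: 6 assignments
So 16 of the 36 assignments meet the threshold.

16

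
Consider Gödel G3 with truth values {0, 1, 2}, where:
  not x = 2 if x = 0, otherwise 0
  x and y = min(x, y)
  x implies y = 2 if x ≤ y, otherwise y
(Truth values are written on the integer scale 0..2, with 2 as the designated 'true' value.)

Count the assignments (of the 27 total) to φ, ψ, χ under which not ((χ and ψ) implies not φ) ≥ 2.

8

value 2: 8 assignments (counts)
value 0: 19 assignments
So 8 of the 27 assignments meet the threshold.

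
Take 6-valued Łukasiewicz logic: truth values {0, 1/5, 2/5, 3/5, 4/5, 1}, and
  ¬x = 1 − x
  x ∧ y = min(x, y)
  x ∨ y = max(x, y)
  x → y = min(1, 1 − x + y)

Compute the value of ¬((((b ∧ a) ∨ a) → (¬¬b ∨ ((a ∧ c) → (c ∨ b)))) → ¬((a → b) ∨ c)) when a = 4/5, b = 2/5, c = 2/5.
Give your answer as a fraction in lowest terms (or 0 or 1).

3/5

b ∧ a = 2/5 ∧ 4/5 = 2/5
(b ∧ a) ∨ a = 2/5 ∨ 4/5 = 4/5
¬b = ¬2/5 = 3/5
¬¬b = ¬3/5 = 2/5
a ∧ c = 4/5 ∧ 2/5 = 2/5
c ∨ b = 2/5 ∨ 2/5 = 2/5
(a ∧ c) → (c ∨ b) = 2/5 → 2/5 = 1
¬¬b ∨ ((a ∧ c) → (c ∨ b)) = 2/5 ∨ 1 = 1
((b ∧ a) ∨ a) → (¬¬b ∨ ((a ∧ c) → (c ∨ b))) = 4/5 → 1 = 1
a → b = 4/5 → 2/5 = 3/5
(a → b) ∨ c = 3/5 ∨ 2/5 = 3/5
¬((a → b) ∨ c) = ¬3/5 = 2/5
(((b ∧ a) ∨ a) → (¬¬b ∨ ((a ∧ c) → (c ∨ b)))) → ¬((a → b) ∨ c) = 1 → 2/5 = 2/5
¬((((b ∧ a) ∨ a) → (¬¬b ∨ ((a ∧ c) → (c ∨ b)))) → ¬((a → b) ∨ c)) = ¬2/5 = 3/5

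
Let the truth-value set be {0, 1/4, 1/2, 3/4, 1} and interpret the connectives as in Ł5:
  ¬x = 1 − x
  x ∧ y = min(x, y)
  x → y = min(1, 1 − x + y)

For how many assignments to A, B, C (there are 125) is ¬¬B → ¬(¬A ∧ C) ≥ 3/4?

value 1: 95 assignments (counts)
value 3/4: 16 assignments (counts)
value 1/2: 9 assignments
value 1/4: 4 assignments
value 0: 1 assignment
So 111 of the 125 assignments meet the threshold.

111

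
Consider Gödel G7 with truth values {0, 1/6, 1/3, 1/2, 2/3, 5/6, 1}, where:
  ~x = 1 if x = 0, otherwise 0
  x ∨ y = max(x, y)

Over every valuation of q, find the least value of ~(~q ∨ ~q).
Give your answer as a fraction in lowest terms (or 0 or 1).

0

Take q = 0:
~q = ~0 = 1
~q = ~0 = 1
~q ∨ ~q = 1 ∨ 1 = 1
~(~q ∨ ~q) = ~1 = 0
No assignment yields a value below 0, so this is the minimum.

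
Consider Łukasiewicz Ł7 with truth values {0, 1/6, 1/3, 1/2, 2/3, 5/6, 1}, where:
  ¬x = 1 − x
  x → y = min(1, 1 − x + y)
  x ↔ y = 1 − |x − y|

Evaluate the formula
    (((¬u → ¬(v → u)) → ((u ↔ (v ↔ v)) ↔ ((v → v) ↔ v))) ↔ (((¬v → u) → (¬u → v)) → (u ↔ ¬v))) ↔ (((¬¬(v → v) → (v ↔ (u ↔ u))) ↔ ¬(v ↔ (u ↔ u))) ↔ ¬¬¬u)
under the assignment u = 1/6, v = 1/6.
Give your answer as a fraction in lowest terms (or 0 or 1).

¬u = ¬1/6 = 5/6
v → u = 1/6 → 1/6 = 1
¬(v → u) = ¬1 = 0
¬u → ¬(v → u) = 5/6 → 0 = 1/6
v ↔ v = 1/6 ↔ 1/6 = 1
u ↔ (v ↔ v) = 1/6 ↔ 1 = 1/6
v → v = 1/6 → 1/6 = 1
(v → v) ↔ v = 1 ↔ 1/6 = 1/6
(u ↔ (v ↔ v)) ↔ ((v → v) ↔ v) = 1/6 ↔ 1/6 = 1
(¬u → ¬(v → u)) → ((u ↔ (v ↔ v)) ↔ ((v → v) ↔ v)) = 1/6 → 1 = 1
¬v = ¬1/6 = 5/6
¬v → u = 5/6 → 1/6 = 1/3
¬u = ¬1/6 = 5/6
¬u → v = 5/6 → 1/6 = 1/3
(¬v → u) → (¬u → v) = 1/3 → 1/3 = 1
¬v = ¬1/6 = 5/6
u ↔ ¬v = 1/6 ↔ 5/6 = 1/3
((¬v → u) → (¬u → v)) → (u ↔ ¬v) = 1 → 1/3 = 1/3
((¬u → ¬(v → u)) → ((u ↔ (v ↔ v)) ↔ ((v → v) ↔ v))) ↔ (((¬v → u) → (¬u → v)) → (u ↔ ¬v)) = 1 ↔ 1/3 = 1/3
v → v = 1/6 → 1/6 = 1
¬(v → v) = ¬1 = 0
¬¬(v → v) = ¬0 = 1
u ↔ u = 1/6 ↔ 1/6 = 1
v ↔ (u ↔ u) = 1/6 ↔ 1 = 1/6
¬¬(v → v) → (v ↔ (u ↔ u)) = 1 → 1/6 = 1/6
u ↔ u = 1/6 ↔ 1/6 = 1
v ↔ (u ↔ u) = 1/6 ↔ 1 = 1/6
¬(v ↔ (u ↔ u)) = ¬1/6 = 5/6
(¬¬(v → v) → (v ↔ (u ↔ u))) ↔ ¬(v ↔ (u ↔ u)) = 1/6 ↔ 5/6 = 1/3
¬u = ¬1/6 = 5/6
¬¬u = ¬5/6 = 1/6
¬¬¬u = ¬1/6 = 5/6
((¬¬(v → v) → (v ↔ (u ↔ u))) ↔ ¬(v ↔ (u ↔ u))) ↔ ¬¬¬u = 1/3 ↔ 5/6 = 1/2
(((¬u → ¬(v → u)) → ((u ↔ (v ↔ v)) ↔ ((v → v) ↔ v))) ↔ (((¬v → u) → (¬u → v)) → (u ↔ ¬v))) ↔ (((¬¬(v → v) → (v ↔ (u ↔ u))) ↔ ¬(v ↔ (u ↔ u))) ↔ ¬¬¬u) = 1/3 ↔ 1/2 = 5/6

5/6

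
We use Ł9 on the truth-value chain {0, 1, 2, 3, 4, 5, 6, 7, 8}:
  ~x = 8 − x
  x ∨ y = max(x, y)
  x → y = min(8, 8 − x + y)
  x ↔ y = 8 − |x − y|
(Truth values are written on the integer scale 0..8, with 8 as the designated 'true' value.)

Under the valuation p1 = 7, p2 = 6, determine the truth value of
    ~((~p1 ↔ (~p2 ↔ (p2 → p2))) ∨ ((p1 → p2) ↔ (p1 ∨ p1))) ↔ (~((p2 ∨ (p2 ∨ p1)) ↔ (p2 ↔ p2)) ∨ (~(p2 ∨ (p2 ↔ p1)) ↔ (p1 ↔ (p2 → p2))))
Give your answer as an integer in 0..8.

6

~p1 = ~7 = 1
~p2 = ~6 = 2
p2 → p2 = 6 → 6 = 8
~p2 ↔ (p2 → p2) = 2 ↔ 8 = 2
~p1 ↔ (~p2 ↔ (p2 → p2)) = 1 ↔ 2 = 7
p1 → p2 = 7 → 6 = 7
p1 ∨ p1 = 7 ∨ 7 = 7
(p1 → p2) ↔ (p1 ∨ p1) = 7 ↔ 7 = 8
(~p1 ↔ (~p2 ↔ (p2 → p2))) ∨ ((p1 → p2) ↔ (p1 ∨ p1)) = 7 ∨ 8 = 8
~((~p1 ↔ (~p2 ↔ (p2 → p2))) ∨ ((p1 → p2) ↔ (p1 ∨ p1))) = ~8 = 0
p2 ∨ p1 = 6 ∨ 7 = 7
p2 ∨ (p2 ∨ p1) = 6 ∨ 7 = 7
p2 ↔ p2 = 6 ↔ 6 = 8
(p2 ∨ (p2 ∨ p1)) ↔ (p2 ↔ p2) = 7 ↔ 8 = 7
~((p2 ∨ (p2 ∨ p1)) ↔ (p2 ↔ p2)) = ~7 = 1
p2 ↔ p1 = 6 ↔ 7 = 7
p2 ∨ (p2 ↔ p1) = 6 ∨ 7 = 7
~(p2 ∨ (p2 ↔ p1)) = ~7 = 1
p2 → p2 = 6 → 6 = 8
p1 ↔ (p2 → p2) = 7 ↔ 8 = 7
~(p2 ∨ (p2 ↔ p1)) ↔ (p1 ↔ (p2 → p2)) = 1 ↔ 7 = 2
~((p2 ∨ (p2 ∨ p1)) ↔ (p2 ↔ p2)) ∨ (~(p2 ∨ (p2 ↔ p1)) ↔ (p1 ↔ (p2 → p2))) = 1 ∨ 2 = 2
~((~p1 ↔ (~p2 ↔ (p2 → p2))) ∨ ((p1 → p2) ↔ (p1 ∨ p1))) ↔ (~((p2 ∨ (p2 ∨ p1)) ↔ (p2 ↔ p2)) ∨ (~(p2 ∨ (p2 ↔ p1)) ↔ (p1 ↔ (p2 → p2)))) = 0 ↔ 2 = 6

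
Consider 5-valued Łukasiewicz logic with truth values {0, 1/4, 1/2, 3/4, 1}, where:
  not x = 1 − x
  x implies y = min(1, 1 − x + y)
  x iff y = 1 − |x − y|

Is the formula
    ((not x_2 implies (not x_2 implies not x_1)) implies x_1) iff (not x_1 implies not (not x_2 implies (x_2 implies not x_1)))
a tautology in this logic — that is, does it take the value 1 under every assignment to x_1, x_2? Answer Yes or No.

No

Counterexample: take x_1 = 1/4, x_2 = 0.
not x_2 = not 0 = 1
not x_2 = not 0 = 1
not x_1 = not 1/4 = 3/4
not x_2 implies not x_1 = 1 implies 3/4 = 3/4
not x_2 implies (not x_2 implies not x_1) = 1 implies 3/4 = 3/4
(not x_2 implies (not x_2 implies not x_1)) implies x_1 = 3/4 implies 1/4 = 1/2
not x_1 = not 1/4 = 3/4
not x_2 = not 0 = 1
not x_1 = not 1/4 = 3/4
x_2 implies not x_1 = 0 implies 3/4 = 1
not x_2 implies (x_2 implies not x_1) = 1 implies 1 = 1
not (not x_2 implies (x_2 implies not x_1)) = not 1 = 0
not x_1 implies not (not x_2 implies (x_2 implies not x_1)) = 3/4 implies 0 = 1/4
((not x_2 implies (not x_2 implies not x_1)) implies x_1) iff (not x_1 implies not (not x_2 implies (x_2 implies not x_1))) = 1/2 iff 1/4 = 3/4
This gives 3/4 ≠ 1.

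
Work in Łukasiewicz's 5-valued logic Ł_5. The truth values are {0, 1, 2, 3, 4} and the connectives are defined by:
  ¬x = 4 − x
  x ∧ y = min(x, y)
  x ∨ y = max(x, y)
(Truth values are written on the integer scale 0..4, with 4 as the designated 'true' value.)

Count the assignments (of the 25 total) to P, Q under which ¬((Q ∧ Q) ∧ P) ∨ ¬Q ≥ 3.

16

value 4: 9 assignments (counts)
value 3: 7 assignments (counts)
value 2: 5 assignments
value 1: 3 assignments
value 0: 1 assignment
So 16 of the 25 assignments meet the threshold.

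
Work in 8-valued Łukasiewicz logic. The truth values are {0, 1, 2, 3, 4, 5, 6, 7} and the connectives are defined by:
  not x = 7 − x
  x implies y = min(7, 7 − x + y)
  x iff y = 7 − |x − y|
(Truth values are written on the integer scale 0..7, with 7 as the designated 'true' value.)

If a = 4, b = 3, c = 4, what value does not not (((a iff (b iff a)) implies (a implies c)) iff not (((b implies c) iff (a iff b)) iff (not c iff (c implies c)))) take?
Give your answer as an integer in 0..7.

b iff a = 3 iff 4 = 6
a iff (b iff a) = 4 iff 6 = 5
a implies c = 4 implies 4 = 7
(a iff (b iff a)) implies (a implies c) = 5 implies 7 = 7
b implies c = 3 implies 4 = 7
a iff b = 4 iff 3 = 6
(b implies c) iff (a iff b) = 7 iff 6 = 6
not c = not 4 = 3
c implies c = 4 implies 4 = 7
not c iff (c implies c) = 3 iff 7 = 3
((b implies c) iff (a iff b)) iff (not c iff (c implies c)) = 6 iff 3 = 4
not (((b implies c) iff (a iff b)) iff (not c iff (c implies c))) = not 4 = 3
((a iff (b iff a)) implies (a implies c)) iff not (((b implies c) iff (a iff b)) iff (not c iff (c implies c))) = 7 iff 3 = 3
not (((a iff (b iff a)) implies (a implies c)) iff not (((b implies c) iff (a iff b)) iff (not c iff (c implies c)))) = not 3 = 4
not not (((a iff (b iff a)) implies (a implies c)) iff not (((b implies c) iff (a iff b)) iff (not c iff (c implies c)))) = not 4 = 3

3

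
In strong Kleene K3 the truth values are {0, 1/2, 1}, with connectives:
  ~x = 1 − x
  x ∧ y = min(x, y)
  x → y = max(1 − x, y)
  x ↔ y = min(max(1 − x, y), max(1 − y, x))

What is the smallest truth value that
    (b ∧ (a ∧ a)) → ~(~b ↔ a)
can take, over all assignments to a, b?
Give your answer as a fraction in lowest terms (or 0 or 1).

Take a = 1/2, b = 1/2:
a ∧ a = 1/2 ∧ 1/2 = 1/2
b ∧ (a ∧ a) = 1/2 ∧ 1/2 = 1/2
~b = ~1/2 = 1/2
~b ↔ a = 1/2 ↔ 1/2 = 1/2
~(~b ↔ a) = ~1/2 = 1/2
(b ∧ (a ∧ a)) → ~(~b ↔ a) = 1/2 → 1/2 = 1/2
No assignment yields a value below 1/2, so this is the minimum.

1/2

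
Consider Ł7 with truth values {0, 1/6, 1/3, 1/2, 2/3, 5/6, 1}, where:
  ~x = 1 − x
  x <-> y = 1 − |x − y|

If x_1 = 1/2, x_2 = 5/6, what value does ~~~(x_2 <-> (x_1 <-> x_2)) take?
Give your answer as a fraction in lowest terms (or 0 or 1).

1/6

x_1 <-> x_2 = 1/2 <-> 5/6 = 2/3
x_2 <-> (x_1 <-> x_2) = 5/6 <-> 2/3 = 5/6
~(x_2 <-> (x_1 <-> x_2)) = ~5/6 = 1/6
~~(x_2 <-> (x_1 <-> x_2)) = ~1/6 = 5/6
~~~(x_2 <-> (x_1 <-> x_2)) = ~5/6 = 1/6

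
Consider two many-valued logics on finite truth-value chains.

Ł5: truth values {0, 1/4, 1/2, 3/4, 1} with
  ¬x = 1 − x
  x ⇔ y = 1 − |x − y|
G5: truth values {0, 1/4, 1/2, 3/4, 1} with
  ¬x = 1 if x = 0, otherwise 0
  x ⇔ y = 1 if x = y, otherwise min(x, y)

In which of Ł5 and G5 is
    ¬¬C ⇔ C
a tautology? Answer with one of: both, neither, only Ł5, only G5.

only Ł5

In Ł5: every assignment gives 1 — tautology.
In G5: at C = 1/4 the value is 1/4 — not a tautology.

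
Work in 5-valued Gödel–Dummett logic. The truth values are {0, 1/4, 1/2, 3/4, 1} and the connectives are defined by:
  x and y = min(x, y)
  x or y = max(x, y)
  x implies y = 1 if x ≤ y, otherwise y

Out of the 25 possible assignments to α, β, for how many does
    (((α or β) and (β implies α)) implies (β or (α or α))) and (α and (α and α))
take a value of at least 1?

5

value 1: 5 assignments (counts)
value 3/4: 5 assignments
value 1/2: 5 assignments
value 1/4: 5 assignments
value 0: 5 assignments
So 5 of the 25 assignments meet the threshold.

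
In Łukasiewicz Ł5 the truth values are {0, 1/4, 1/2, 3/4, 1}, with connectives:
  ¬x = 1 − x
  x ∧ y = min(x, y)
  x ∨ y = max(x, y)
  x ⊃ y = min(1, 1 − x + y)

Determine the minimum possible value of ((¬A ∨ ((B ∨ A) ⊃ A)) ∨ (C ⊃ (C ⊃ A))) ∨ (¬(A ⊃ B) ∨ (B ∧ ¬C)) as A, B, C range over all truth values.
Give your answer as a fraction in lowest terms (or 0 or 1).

1/2

Take A = 1/2, B = 1, C = 1:
¬A = ¬1/2 = 1/2
B ∨ A = 1 ∨ 1/2 = 1
(B ∨ A) ⊃ A = 1 ⊃ 1/2 = 1/2
¬A ∨ ((B ∨ A) ⊃ A) = 1/2 ∨ 1/2 = 1/2
C ⊃ A = 1 ⊃ 1/2 = 1/2
C ⊃ (C ⊃ A) = 1 ⊃ 1/2 = 1/2
(¬A ∨ ((B ∨ A) ⊃ A)) ∨ (C ⊃ (C ⊃ A)) = 1/2 ∨ 1/2 = 1/2
A ⊃ B = 1/2 ⊃ 1 = 1
¬(A ⊃ B) = ¬1 = 0
¬C = ¬1 = 0
B ∧ ¬C = 1 ∧ 0 = 0
¬(A ⊃ B) ∨ (B ∧ ¬C) = 0 ∨ 0 = 0
((¬A ∨ ((B ∨ A) ⊃ A)) ∨ (C ⊃ (C ⊃ A))) ∨ (¬(A ⊃ B) ∨ (B ∧ ¬C)) = 1/2 ∨ 0 = 1/2
No assignment yields a value below 1/2, so this is the minimum.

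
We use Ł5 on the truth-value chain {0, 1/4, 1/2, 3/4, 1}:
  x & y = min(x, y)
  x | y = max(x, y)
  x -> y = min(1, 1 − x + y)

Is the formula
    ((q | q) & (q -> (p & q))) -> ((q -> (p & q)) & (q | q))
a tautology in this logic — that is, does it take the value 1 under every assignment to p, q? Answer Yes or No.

At p = 3/4, q = 1/2, for instance:
q | q = 1/2 | 1/2 = 1/2
p & q = 3/4 & 1/2 = 1/2
q -> (p & q) = 1/2 -> 1/2 = 1
(q | q) & (q -> (p & q)) = 1/2 & 1 = 1/2
(q -> (p & q)) & (q | q) = 1 & 1/2 = 1/2
((q | q) & (q -> (p & q))) -> ((q -> (p & q)) & (q | q)) = 1/2 -> 1/2 = 1
and checking the remaining 24 assignments likewise gives ≥ 1 in every case.

Yes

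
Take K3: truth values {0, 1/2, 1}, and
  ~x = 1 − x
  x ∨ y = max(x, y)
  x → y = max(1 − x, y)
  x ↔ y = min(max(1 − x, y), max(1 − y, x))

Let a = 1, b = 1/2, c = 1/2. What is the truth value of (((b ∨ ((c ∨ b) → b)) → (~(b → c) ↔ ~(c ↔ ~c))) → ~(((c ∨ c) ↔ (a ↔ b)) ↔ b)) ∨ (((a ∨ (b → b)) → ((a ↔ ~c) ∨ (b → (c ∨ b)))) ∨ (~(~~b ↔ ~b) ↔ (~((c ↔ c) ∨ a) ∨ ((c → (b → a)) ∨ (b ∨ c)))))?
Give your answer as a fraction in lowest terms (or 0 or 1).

1/2

c ∨ b = 1/2 ∨ 1/2 = 1/2
(c ∨ b) → b = 1/2 → 1/2 = 1/2
b ∨ ((c ∨ b) → b) = 1/2 ∨ 1/2 = 1/2
b → c = 1/2 → 1/2 = 1/2
~(b → c) = ~1/2 = 1/2
~c = ~1/2 = 1/2
c ↔ ~c = 1/2 ↔ 1/2 = 1/2
~(c ↔ ~c) = ~1/2 = 1/2
~(b → c) ↔ ~(c ↔ ~c) = 1/2 ↔ 1/2 = 1/2
(b ∨ ((c ∨ b) → b)) → (~(b → c) ↔ ~(c ↔ ~c)) = 1/2 → 1/2 = 1/2
c ∨ c = 1/2 ∨ 1/2 = 1/2
a ↔ b = 1 ↔ 1/2 = 1/2
(c ∨ c) ↔ (a ↔ b) = 1/2 ↔ 1/2 = 1/2
((c ∨ c) ↔ (a ↔ b)) ↔ b = 1/2 ↔ 1/2 = 1/2
~(((c ∨ c) ↔ (a ↔ b)) ↔ b) = ~1/2 = 1/2
((b ∨ ((c ∨ b) → b)) → (~(b → c) ↔ ~(c ↔ ~c))) → ~(((c ∨ c) ↔ (a ↔ b)) ↔ b) = 1/2 → 1/2 = 1/2
b → b = 1/2 → 1/2 = 1/2
a ∨ (b → b) = 1 ∨ 1/2 = 1
~c = ~1/2 = 1/2
a ↔ ~c = 1 ↔ 1/2 = 1/2
c ∨ b = 1/2 ∨ 1/2 = 1/2
b → (c ∨ b) = 1/2 → 1/2 = 1/2
(a ↔ ~c) ∨ (b → (c ∨ b)) = 1/2 ∨ 1/2 = 1/2
(a ∨ (b → b)) → ((a ↔ ~c) ∨ (b → (c ∨ b))) = 1 → 1/2 = 1/2
~b = ~1/2 = 1/2
~~b = ~1/2 = 1/2
~b = ~1/2 = 1/2
~~b ↔ ~b = 1/2 ↔ 1/2 = 1/2
~(~~b ↔ ~b) = ~1/2 = 1/2
c ↔ c = 1/2 ↔ 1/2 = 1/2
(c ↔ c) ∨ a = 1/2 ∨ 1 = 1
~((c ↔ c) ∨ a) = ~1 = 0
b → a = 1/2 → 1 = 1
c → (b → a) = 1/2 → 1 = 1
b ∨ c = 1/2 ∨ 1/2 = 1/2
(c → (b → a)) ∨ (b ∨ c) = 1 ∨ 1/2 = 1
~((c ↔ c) ∨ a) ∨ ((c → (b → a)) ∨ (b ∨ c)) = 0 ∨ 1 = 1
~(~~b ↔ ~b) ↔ (~((c ↔ c) ∨ a) ∨ ((c → (b → a)) ∨ (b ∨ c))) = 1/2 ↔ 1 = 1/2
((a ∨ (b → b)) → ((a ↔ ~c) ∨ (b → (c ∨ b)))) ∨ (~(~~b ↔ ~b) ↔ (~((c ↔ c) ∨ a) ∨ ((c → (b → a)) ∨ (b ∨ c)))) = 1/2 ∨ 1/2 = 1/2
(((b ∨ ((c ∨ b) → b)) → (~(b → c) ↔ ~(c ↔ ~c))) → ~(((c ∨ c) ↔ (a ↔ b)) ↔ b)) ∨ (((a ∨ (b → b)) → ((a ↔ ~c) ∨ (b → (c ∨ b)))) ∨ (~(~~b ↔ ~b) ↔ (~((c ↔ c) ∨ a) ∨ ((c → (b → a)) ∨ (b ∨ c))))) = 1/2 ∨ 1/2 = 1/2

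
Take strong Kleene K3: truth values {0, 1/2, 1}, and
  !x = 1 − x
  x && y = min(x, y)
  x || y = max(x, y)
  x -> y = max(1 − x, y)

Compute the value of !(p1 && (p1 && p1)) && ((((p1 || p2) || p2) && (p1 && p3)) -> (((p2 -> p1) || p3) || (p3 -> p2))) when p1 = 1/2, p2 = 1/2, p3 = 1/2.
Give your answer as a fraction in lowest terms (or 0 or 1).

p1 && p1 = 1/2 && 1/2 = 1/2
p1 && (p1 && p1) = 1/2 && 1/2 = 1/2
!(p1 && (p1 && p1)) = !1/2 = 1/2
p1 || p2 = 1/2 || 1/2 = 1/2
(p1 || p2) || p2 = 1/2 || 1/2 = 1/2
p1 && p3 = 1/2 && 1/2 = 1/2
((p1 || p2) || p2) && (p1 && p3) = 1/2 && 1/2 = 1/2
p2 -> p1 = 1/2 -> 1/2 = 1/2
(p2 -> p1) || p3 = 1/2 || 1/2 = 1/2
p3 -> p2 = 1/2 -> 1/2 = 1/2
((p2 -> p1) || p3) || (p3 -> p2) = 1/2 || 1/2 = 1/2
(((p1 || p2) || p2) && (p1 && p3)) -> (((p2 -> p1) || p3) || (p3 -> p2)) = 1/2 -> 1/2 = 1/2
!(p1 && (p1 && p1)) && ((((p1 || p2) || p2) && (p1 && p3)) -> (((p2 -> p1) || p3) || (p3 -> p2))) = 1/2 && 1/2 = 1/2

1/2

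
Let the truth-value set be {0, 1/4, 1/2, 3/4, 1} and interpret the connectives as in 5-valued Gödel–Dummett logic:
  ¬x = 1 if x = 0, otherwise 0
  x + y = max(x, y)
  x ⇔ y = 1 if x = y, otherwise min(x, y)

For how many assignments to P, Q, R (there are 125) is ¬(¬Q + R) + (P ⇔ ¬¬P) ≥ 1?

value 1: 62 assignments (counts)
value 3/4: 21 assignments
value 1/2: 21 assignments
value 1/4: 21 assignments
So 62 of the 125 assignments meet the threshold.

62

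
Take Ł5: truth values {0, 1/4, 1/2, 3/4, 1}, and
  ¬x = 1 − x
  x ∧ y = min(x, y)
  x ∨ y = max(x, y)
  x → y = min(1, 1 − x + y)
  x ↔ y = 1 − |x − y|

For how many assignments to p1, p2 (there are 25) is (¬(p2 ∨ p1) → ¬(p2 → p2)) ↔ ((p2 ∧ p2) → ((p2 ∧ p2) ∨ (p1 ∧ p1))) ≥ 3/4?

16

value 1: 9 assignments (counts)
value 3/4: 7 assignments (counts)
value 1/2: 5 assignments
value 1/4: 3 assignments
value 0: 1 assignment
So 16 of the 25 assignments meet the threshold.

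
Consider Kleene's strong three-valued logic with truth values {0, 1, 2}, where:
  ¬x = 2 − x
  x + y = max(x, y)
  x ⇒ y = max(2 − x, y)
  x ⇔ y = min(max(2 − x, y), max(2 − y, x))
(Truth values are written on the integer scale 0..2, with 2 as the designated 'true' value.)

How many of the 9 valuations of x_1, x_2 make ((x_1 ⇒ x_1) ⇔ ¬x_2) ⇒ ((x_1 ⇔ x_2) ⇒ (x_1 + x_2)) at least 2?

x_1 = 0, x_2 = 0 ↦ 0  <
x_1 = 0, x_2 = 1 ↦ 1  <
x_1 = 0, x_2 = 2 ↦ 2  ≥
x_1 = 1, x_2 = 0 ↦ 1  <
x_1 = 1, x_2 = 1 ↦ 1  <
x_1 = 1, x_2 = 2 ↦ 2  ≥
x_1 = 2, x_2 = 0 ↦ 2  ≥
x_1 = 2, x_2 = 1 ↦ 2  ≥
x_1 = 2, x_2 = 2 ↦ 2  ≥
So 5 of the 9 assignments meet the threshold.

5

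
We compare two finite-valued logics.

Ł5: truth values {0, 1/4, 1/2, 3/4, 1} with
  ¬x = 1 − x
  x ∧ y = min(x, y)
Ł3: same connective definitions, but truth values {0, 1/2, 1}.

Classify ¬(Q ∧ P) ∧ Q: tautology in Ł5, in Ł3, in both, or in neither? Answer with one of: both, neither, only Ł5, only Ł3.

neither

In Ł5: at P = 0, Q = 0 the value is 0 — not a tautology.
In Ł3: at P = 0, Q = 0 the value is 0 — not a tautology.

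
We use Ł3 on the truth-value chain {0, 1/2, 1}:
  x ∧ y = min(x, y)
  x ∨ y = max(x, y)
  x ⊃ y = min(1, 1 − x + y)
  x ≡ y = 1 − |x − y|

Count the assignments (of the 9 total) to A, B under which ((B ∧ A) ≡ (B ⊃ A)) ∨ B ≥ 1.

3

A = 0, B = 0 ↦ 0  <
A = 0, B = 1/2 ↦ 1/2  <
A = 0, B = 1 ↦ 1  ≥
A = 1/2, B = 0 ↦ 0  <
A = 1/2, B = 1/2 ↦ 1/2  <
A = 1/2, B = 1 ↦ 1  ≥
A = 1, B = 0 ↦ 0  <
A = 1, B = 1/2 ↦ 1/2  <
A = 1, B = 1 ↦ 1  ≥
So 3 of the 9 assignments meet the threshold.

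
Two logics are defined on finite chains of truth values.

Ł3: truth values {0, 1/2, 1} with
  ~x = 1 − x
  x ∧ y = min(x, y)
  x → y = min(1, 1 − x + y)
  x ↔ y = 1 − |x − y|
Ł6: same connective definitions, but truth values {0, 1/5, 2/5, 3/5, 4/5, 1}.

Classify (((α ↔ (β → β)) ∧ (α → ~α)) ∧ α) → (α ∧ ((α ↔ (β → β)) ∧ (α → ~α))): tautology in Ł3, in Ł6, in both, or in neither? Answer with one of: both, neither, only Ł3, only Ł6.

both

In Ł3: every assignment gives 1 — tautology.
In Ł6: every assignment gives 1 — tautology.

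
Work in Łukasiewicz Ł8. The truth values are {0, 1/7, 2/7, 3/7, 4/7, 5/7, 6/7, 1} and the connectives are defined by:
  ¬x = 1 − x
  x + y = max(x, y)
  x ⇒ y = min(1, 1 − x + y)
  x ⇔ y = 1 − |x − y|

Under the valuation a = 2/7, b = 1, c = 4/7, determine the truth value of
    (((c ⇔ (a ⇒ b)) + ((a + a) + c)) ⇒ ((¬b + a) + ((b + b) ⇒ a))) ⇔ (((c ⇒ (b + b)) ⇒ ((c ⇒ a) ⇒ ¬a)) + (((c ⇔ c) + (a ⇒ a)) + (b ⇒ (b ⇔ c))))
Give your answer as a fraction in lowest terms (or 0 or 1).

a ⇒ b = 2/7 ⇒ 1 = 1
c ⇔ (a ⇒ b) = 4/7 ⇔ 1 = 4/7
a + a = 2/7 + 2/7 = 2/7
(a + a) + c = 2/7 + 4/7 = 4/7
(c ⇔ (a ⇒ b)) + ((a + a) + c) = 4/7 + 4/7 = 4/7
¬b = ¬1 = 0
¬b + a = 0 + 2/7 = 2/7
b + b = 1 + 1 = 1
(b + b) ⇒ a = 1 ⇒ 2/7 = 2/7
(¬b + a) + ((b + b) ⇒ a) = 2/7 + 2/7 = 2/7
((c ⇔ (a ⇒ b)) + ((a + a) + c)) ⇒ ((¬b + a) + ((b + b) ⇒ a)) = 4/7 ⇒ 2/7 = 5/7
b + b = 1 + 1 = 1
c ⇒ (b + b) = 4/7 ⇒ 1 = 1
c ⇒ a = 4/7 ⇒ 2/7 = 5/7
¬a = ¬2/7 = 5/7
(c ⇒ a) ⇒ ¬a = 5/7 ⇒ 5/7 = 1
(c ⇒ (b + b)) ⇒ ((c ⇒ a) ⇒ ¬a) = 1 ⇒ 1 = 1
c ⇔ c = 4/7 ⇔ 4/7 = 1
a ⇒ a = 2/7 ⇒ 2/7 = 1
(c ⇔ c) + (a ⇒ a) = 1 + 1 = 1
b ⇔ c = 1 ⇔ 4/7 = 4/7
b ⇒ (b ⇔ c) = 1 ⇒ 4/7 = 4/7
((c ⇔ c) + (a ⇒ a)) + (b ⇒ (b ⇔ c)) = 1 + 4/7 = 1
((c ⇒ (b + b)) ⇒ ((c ⇒ a) ⇒ ¬a)) + (((c ⇔ c) + (a ⇒ a)) + (b ⇒ (b ⇔ c))) = 1 + 1 = 1
(((c ⇔ (a ⇒ b)) + ((a + a) + c)) ⇒ ((¬b + a) + ((b + b) ⇒ a))) ⇔ (((c ⇒ (b + b)) ⇒ ((c ⇒ a) ⇒ ¬a)) + (((c ⇔ c) + (a ⇒ a)) + (b ⇒ (b ⇔ c)))) = 5/7 ⇔ 1 = 5/7

5/7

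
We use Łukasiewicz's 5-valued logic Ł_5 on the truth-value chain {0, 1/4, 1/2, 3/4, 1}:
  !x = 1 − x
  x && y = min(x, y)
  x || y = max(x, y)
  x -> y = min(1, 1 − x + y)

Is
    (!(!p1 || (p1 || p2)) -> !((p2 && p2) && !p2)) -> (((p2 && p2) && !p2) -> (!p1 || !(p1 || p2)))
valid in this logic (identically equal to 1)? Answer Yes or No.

Counterexample: take p1 = 3/4, p2 = 1/2.
!p1 = !3/4 = 1/4
p1 || p2 = 3/4 || 1/2 = 3/4
!p1 || (p1 || p2) = 1/4 || 3/4 = 3/4
!(!p1 || (p1 || p2)) = !3/4 = 1/4
p2 && p2 = 1/2 && 1/2 = 1/2
!p2 = !1/2 = 1/2
(p2 && p2) && !p2 = 1/2 && 1/2 = 1/2
!((p2 && p2) && !p2) = !1/2 = 1/2
!(!p1 || (p1 || p2)) -> !((p2 && p2) && !p2) = 1/4 -> 1/2 = 1
p2 && p2 = 1/2 && 1/2 = 1/2
!p2 = !1/2 = 1/2
(p2 && p2) && !p2 = 1/2 && 1/2 = 1/2
!p1 = !3/4 = 1/4
p1 || p2 = 3/4 || 1/2 = 3/4
!(p1 || p2) = !3/4 = 1/4
!p1 || !(p1 || p2) = 1/4 || 1/4 = 1/4
((p2 && p2) && !p2) -> (!p1 || !(p1 || p2)) = 1/2 -> 1/4 = 3/4
(!(!p1 || (p1 || p2)) -> !((p2 && p2) && !p2)) -> (((p2 && p2) && !p2) -> (!p1 || !(p1 || p2))) = 1 -> 3/4 = 3/4
This gives 3/4 ≠ 1.

No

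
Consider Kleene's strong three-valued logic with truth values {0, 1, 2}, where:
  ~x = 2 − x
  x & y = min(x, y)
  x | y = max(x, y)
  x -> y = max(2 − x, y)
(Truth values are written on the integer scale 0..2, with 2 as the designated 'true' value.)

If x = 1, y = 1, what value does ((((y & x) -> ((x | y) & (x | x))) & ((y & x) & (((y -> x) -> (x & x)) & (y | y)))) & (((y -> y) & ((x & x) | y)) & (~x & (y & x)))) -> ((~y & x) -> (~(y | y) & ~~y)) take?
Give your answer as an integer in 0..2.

1

y & x = 1 & 1 = 1
x | y = 1 | 1 = 1
x | x = 1 | 1 = 1
(x | y) & (x | x) = 1 & 1 = 1
(y & x) -> ((x | y) & (x | x)) = 1 -> 1 = 1
y & x = 1 & 1 = 1
y -> x = 1 -> 1 = 1
x & x = 1 & 1 = 1
(y -> x) -> (x & x) = 1 -> 1 = 1
y | y = 1 | 1 = 1
((y -> x) -> (x & x)) & (y | y) = 1 & 1 = 1
(y & x) & (((y -> x) -> (x & x)) & (y | y)) = 1 & 1 = 1
((y & x) -> ((x | y) & (x | x))) & ((y & x) & (((y -> x) -> (x & x)) & (y | y))) = 1 & 1 = 1
y -> y = 1 -> 1 = 1
x & x = 1 & 1 = 1
(x & x) | y = 1 | 1 = 1
(y -> y) & ((x & x) | y) = 1 & 1 = 1
~x = ~1 = 1
y & x = 1 & 1 = 1
~x & (y & x) = 1 & 1 = 1
((y -> y) & ((x & x) | y)) & (~x & (y & x)) = 1 & 1 = 1
(((y & x) -> ((x | y) & (x | x))) & ((y & x) & (((y -> x) -> (x & x)) & (y | y)))) & (((y -> y) & ((x & x) | y)) & (~x & (y & x))) = 1 & 1 = 1
~y = ~1 = 1
~y & x = 1 & 1 = 1
y | y = 1 | 1 = 1
~(y | y) = ~1 = 1
~y = ~1 = 1
~~y = ~1 = 1
~(y | y) & ~~y = 1 & 1 = 1
(~y & x) -> (~(y | y) & ~~y) = 1 -> 1 = 1
((((y & x) -> ((x | y) & (x | x))) & ((y & x) & (((y -> x) -> (x & x)) & (y | y)))) & (((y -> y) & ((x & x) | y)) & (~x & (y & x)))) -> ((~y & x) -> (~(y | y) & ~~y)) = 1 -> 1 = 1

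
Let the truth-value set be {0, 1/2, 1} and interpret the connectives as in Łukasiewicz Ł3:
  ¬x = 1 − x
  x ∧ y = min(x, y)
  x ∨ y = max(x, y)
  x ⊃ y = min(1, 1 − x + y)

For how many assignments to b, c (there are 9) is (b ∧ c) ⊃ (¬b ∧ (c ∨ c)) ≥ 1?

b = 0, c = 0 ↦ 1  ≥
b = 0, c = 1/2 ↦ 1  ≥
b = 0, c = 1 ↦ 1  ≥
b = 1/2, c = 0 ↦ 1  ≥
b = 1/2, c = 1/2 ↦ 1  ≥
b = 1/2, c = 1 ↦ 1  ≥
b = 1, c = 0 ↦ 1  ≥
b = 1, c = 1/2 ↦ 1/2  <
b = 1, c = 1 ↦ 0  <
So 7 of the 9 assignments meet the threshold.

7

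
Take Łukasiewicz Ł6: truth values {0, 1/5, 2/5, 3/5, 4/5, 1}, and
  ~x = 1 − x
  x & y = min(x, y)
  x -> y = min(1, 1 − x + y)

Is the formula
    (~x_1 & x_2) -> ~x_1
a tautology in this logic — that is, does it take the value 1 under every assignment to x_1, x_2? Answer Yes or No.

At x_1 = 2/5, x_2 = 1/5, for instance:
~x_1 = ~2/5 = 3/5
~x_1 & x_2 = 3/5 & 1/5 = 1/5
(~x_1 & x_2) -> ~x_1 = 1/5 -> 3/5 = 1
and checking the remaining 35 assignments likewise gives ≥ 1 in every case.

Yes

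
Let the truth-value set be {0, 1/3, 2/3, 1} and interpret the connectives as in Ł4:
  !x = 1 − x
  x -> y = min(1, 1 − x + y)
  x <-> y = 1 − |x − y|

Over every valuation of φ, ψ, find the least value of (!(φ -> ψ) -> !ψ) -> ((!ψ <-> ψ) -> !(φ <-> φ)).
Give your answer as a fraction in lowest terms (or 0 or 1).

1/3

Take φ = 0, ψ = 1/3:
φ -> ψ = 0 -> 1/3 = 1
!(φ -> ψ) = !1 = 0
!ψ = !1/3 = 2/3
!(φ -> ψ) -> !ψ = 0 -> 2/3 = 1
!ψ = !1/3 = 2/3
!ψ <-> ψ = 2/3 <-> 1/3 = 2/3
φ <-> φ = 0 <-> 0 = 1
!(φ <-> φ) = !1 = 0
(!ψ <-> ψ) -> !(φ <-> φ) = 2/3 -> 0 = 1/3
(!(φ -> ψ) -> !ψ) -> ((!ψ <-> ψ) -> !(φ <-> φ)) = 1 -> 1/3 = 1/3
No assignment yields a value below 1/3, so this is the minimum.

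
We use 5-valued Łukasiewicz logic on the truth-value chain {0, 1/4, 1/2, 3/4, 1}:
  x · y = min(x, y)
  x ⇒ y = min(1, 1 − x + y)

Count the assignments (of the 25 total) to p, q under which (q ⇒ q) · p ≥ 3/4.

value 1: 5 assignments (counts)
value 3/4: 5 assignments (counts)
value 1/2: 5 assignments
value 1/4: 5 assignments
value 0: 5 assignments
So 10 of the 25 assignments meet the threshold.

10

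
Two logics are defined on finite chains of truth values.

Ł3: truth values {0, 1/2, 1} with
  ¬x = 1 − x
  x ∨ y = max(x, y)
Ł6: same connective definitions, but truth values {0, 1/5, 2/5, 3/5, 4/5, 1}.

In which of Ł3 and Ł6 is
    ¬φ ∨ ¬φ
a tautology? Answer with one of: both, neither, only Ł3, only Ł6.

In Ł3: at φ = 1/2 the value is 1/2 — not a tautology.
In Ł6: at φ = 1/5 the value is 4/5 — not a tautology.

neither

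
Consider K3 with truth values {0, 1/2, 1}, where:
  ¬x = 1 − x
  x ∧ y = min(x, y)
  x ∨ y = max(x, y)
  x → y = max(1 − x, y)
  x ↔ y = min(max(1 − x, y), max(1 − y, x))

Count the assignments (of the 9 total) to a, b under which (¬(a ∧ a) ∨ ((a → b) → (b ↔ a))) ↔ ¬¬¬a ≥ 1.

a = 0, b = 0 ↦ 1  ≥
a = 0, b = 1/2 ↦ 1  ≥
a = 0, b = 1 ↦ 1  ≥
a = 1/2, b = 0 ↦ 1/2  <
a = 1/2, b = 1/2 ↦ 1/2  <
a = 1/2, b = 1 ↦ 1/2  <
a = 1, b = 0 ↦ 0  <
a = 1, b = 1/2 ↦ 1/2  <
a = 1, b = 1 ↦ 0  <
So 3 of the 9 assignments meet the threshold.

3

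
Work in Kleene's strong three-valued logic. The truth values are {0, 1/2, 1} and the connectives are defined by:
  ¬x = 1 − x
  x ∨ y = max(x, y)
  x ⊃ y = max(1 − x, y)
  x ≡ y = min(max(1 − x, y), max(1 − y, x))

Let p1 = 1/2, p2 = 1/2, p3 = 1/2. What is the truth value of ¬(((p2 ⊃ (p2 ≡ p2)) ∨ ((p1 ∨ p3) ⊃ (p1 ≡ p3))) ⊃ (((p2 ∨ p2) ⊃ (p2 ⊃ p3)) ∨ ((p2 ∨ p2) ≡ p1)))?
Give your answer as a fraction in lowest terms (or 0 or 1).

1/2

p2 ≡ p2 = 1/2 ≡ 1/2 = 1/2
p2 ⊃ (p2 ≡ p2) = 1/2 ⊃ 1/2 = 1/2
p1 ∨ p3 = 1/2 ∨ 1/2 = 1/2
p1 ≡ p3 = 1/2 ≡ 1/2 = 1/2
(p1 ∨ p3) ⊃ (p1 ≡ p3) = 1/2 ⊃ 1/2 = 1/2
(p2 ⊃ (p2 ≡ p2)) ∨ ((p1 ∨ p3) ⊃ (p1 ≡ p3)) = 1/2 ∨ 1/2 = 1/2
p2 ∨ p2 = 1/2 ∨ 1/2 = 1/2
p2 ⊃ p3 = 1/2 ⊃ 1/2 = 1/2
(p2 ∨ p2) ⊃ (p2 ⊃ p3) = 1/2 ⊃ 1/2 = 1/2
p2 ∨ p2 = 1/2 ∨ 1/2 = 1/2
(p2 ∨ p2) ≡ p1 = 1/2 ≡ 1/2 = 1/2
((p2 ∨ p2) ⊃ (p2 ⊃ p3)) ∨ ((p2 ∨ p2) ≡ p1) = 1/2 ∨ 1/2 = 1/2
((p2 ⊃ (p2 ≡ p2)) ∨ ((p1 ∨ p3) ⊃ (p1 ≡ p3))) ⊃ (((p2 ∨ p2) ⊃ (p2 ⊃ p3)) ∨ ((p2 ∨ p2) ≡ p1)) = 1/2 ⊃ 1/2 = 1/2
¬(((p2 ⊃ (p2 ≡ p2)) ∨ ((p1 ∨ p3) ⊃ (p1 ≡ p3))) ⊃ (((p2 ∨ p2) ⊃ (p2 ⊃ p3)) ∨ ((p2 ∨ p2) ≡ p1))) = ¬1/2 = 1/2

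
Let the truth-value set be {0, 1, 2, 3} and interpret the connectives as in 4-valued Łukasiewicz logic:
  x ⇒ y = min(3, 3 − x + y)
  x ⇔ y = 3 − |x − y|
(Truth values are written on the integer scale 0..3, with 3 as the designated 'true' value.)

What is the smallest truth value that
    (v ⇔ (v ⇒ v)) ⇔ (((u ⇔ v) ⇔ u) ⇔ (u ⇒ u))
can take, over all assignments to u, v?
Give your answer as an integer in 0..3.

Take u = 1, v = 0:
v ⇒ v = 0 ⇒ 0 = 3
v ⇔ (v ⇒ v) = 0 ⇔ 3 = 0
u ⇔ v = 1 ⇔ 0 = 2
(u ⇔ v) ⇔ u = 2 ⇔ 1 = 2
u ⇒ u = 1 ⇒ 1 = 3
((u ⇔ v) ⇔ u) ⇔ (u ⇒ u) = 2 ⇔ 3 = 2
(v ⇔ (v ⇒ v)) ⇔ (((u ⇔ v) ⇔ u) ⇔ (u ⇒ u)) = 0 ⇔ 2 = 1
No assignment yields a value below 1, so this is the minimum.

1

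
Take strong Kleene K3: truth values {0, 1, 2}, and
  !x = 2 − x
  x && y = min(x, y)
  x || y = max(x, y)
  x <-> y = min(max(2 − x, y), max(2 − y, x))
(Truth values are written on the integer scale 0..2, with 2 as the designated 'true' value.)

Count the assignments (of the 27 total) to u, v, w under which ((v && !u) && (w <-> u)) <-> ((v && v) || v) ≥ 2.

value 2: 10 assignments (counts)
value 1: 13 assignments
value 0: 4 assignments
So 10 of the 27 assignments meet the threshold.

10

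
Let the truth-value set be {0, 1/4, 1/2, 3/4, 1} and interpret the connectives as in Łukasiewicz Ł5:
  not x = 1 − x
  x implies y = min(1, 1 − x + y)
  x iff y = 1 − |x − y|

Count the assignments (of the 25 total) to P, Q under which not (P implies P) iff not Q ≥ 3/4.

value 1: 5 assignments (counts)
value 3/4: 5 assignments (counts)
value 1/2: 5 assignments
value 1/4: 5 assignments
value 0: 5 assignments
So 10 of the 25 assignments meet the threshold.

10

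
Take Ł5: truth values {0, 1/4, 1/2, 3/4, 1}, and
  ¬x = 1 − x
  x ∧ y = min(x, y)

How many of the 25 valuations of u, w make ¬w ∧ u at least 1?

value 1: 1 assignment (counts)
value 3/4: 3 assignments
value 1/2: 5 assignments
value 1/4: 7 assignments
value 0: 9 assignments
So 1 of the 25 assignments meets the threshold.

1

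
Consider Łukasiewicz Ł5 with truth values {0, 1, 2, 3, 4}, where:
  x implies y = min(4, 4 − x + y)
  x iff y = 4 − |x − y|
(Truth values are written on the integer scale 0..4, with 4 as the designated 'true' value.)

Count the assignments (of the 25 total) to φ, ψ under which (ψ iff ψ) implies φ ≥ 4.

value 4: 5 assignments (counts)
value 3: 5 assignments
value 2: 5 assignments
value 1: 5 assignments
value 0: 5 assignments
So 5 of the 25 assignments meet the threshold.

5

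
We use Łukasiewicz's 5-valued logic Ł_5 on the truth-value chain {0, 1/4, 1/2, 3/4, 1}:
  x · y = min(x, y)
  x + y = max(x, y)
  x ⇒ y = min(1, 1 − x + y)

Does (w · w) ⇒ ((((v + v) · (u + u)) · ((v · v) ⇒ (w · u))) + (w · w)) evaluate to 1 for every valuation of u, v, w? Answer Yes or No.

Yes

At u = 1/4, v = 1/2, w = 1, for instance:
w · w = 1 · 1 = 1
v + v = 1/2 + 1/2 = 1/2
u + u = 1/4 + 1/4 = 1/4
(v + v) · (u + u) = 1/2 · 1/4 = 1/4
v · v = 1/2 · 1/2 = 1/2
w · u = 1 · 1/4 = 1/4
(v · v) ⇒ (w · u) = 1/2 ⇒ 1/4 = 3/4
((v + v) · (u + u)) · ((v · v) ⇒ (w · u)) = 1/4 · 3/4 = 1/4
(((v + v) · (u + u)) · ((v · v) ⇒ (w · u))) + (w · w) = 1/4 + 1 = 1
(w · w) ⇒ ((((v + v) · (u + u)) · ((v · v) ⇒ (w · u))) + (w · w)) = 1 ⇒ 1 = 1
and checking the remaining 124 assignments likewise gives ≥ 1 in every case.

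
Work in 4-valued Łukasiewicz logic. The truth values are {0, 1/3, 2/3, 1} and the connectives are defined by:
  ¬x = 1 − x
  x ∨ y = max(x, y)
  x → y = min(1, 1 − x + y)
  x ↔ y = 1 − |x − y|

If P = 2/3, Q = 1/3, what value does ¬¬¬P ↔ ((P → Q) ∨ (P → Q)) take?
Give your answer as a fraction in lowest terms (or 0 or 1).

¬P = ¬2/3 = 1/3
¬¬P = ¬1/3 = 2/3
¬¬¬P = ¬2/3 = 1/3
P → Q = 2/3 → 1/3 = 2/3
P → Q = 2/3 → 1/3 = 2/3
(P → Q) ∨ (P → Q) = 2/3 ∨ 2/3 = 2/3
¬¬¬P ↔ ((P → Q) ∨ (P → Q)) = 1/3 ↔ 2/3 = 2/3

2/3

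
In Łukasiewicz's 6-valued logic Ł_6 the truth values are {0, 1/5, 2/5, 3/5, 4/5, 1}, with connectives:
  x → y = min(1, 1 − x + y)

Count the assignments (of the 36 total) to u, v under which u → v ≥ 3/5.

30

value 1: 21 assignments (counts)
value 4/5: 5 assignments (counts)
value 3/5: 4 assignments (counts)
value 2/5: 3 assignments
value 1/5: 2 assignments
value 0: 1 assignment
So 30 of the 36 assignments meet the threshold.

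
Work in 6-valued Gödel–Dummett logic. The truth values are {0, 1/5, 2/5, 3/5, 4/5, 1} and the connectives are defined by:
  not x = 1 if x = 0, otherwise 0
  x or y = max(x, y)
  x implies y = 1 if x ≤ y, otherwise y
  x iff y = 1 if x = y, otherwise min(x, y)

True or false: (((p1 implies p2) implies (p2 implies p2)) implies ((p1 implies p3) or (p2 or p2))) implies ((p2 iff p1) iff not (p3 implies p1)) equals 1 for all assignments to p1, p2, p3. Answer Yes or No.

No

Counterexample: take p1 = 0, p2 = 0, p3 = 0.
p1 implies p2 = 0 implies 0 = 1
p2 implies p2 = 0 implies 0 = 1
(p1 implies p2) implies (p2 implies p2) = 1 implies 1 = 1
p1 implies p3 = 0 implies 0 = 1
p2 or p2 = 0 or 0 = 0
(p1 implies p3) or (p2 or p2) = 1 or 0 = 1
((p1 implies p2) implies (p2 implies p2)) implies ((p1 implies p3) or (p2 or p2)) = 1 implies 1 = 1
p2 iff p1 = 0 iff 0 = 1
p3 implies p1 = 0 implies 0 = 1
not (p3 implies p1) = not 1 = 0
(p2 iff p1) iff not (p3 implies p1) = 1 iff 0 = 0
(((p1 implies p2) implies (p2 implies p2)) implies ((p1 implies p3) or (p2 or p2))) implies ((p2 iff p1) iff not (p3 implies p1)) = 1 implies 0 = 0
This gives 0 ≠ 1.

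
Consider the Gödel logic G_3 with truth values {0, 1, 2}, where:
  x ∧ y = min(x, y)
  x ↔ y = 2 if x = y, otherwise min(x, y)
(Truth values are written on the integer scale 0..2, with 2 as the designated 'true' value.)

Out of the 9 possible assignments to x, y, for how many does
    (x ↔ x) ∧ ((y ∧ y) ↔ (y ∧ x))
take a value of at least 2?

6

x = 0, y = 0 ↦ 2  ≥
x = 0, y = 1 ↦ 0  <
x = 0, y = 2 ↦ 0  <
x = 1, y = 0 ↦ 2  ≥
x = 1, y = 1 ↦ 2  ≥
x = 1, y = 2 ↦ 1  <
x = 2, y = 0 ↦ 2  ≥
x = 2, y = 1 ↦ 2  ≥
x = 2, y = 2 ↦ 2  ≥
So 6 of the 9 assignments meet the threshold.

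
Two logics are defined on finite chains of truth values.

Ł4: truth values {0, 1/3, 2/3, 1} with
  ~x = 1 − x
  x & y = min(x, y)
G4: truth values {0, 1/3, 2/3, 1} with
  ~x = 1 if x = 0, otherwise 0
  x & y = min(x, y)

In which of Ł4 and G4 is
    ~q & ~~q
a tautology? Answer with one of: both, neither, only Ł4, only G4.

neither

In Ł4: at q = 0 the value is 0 — not a tautology.
In G4: at q = 0 the value is 0 — not a tautology.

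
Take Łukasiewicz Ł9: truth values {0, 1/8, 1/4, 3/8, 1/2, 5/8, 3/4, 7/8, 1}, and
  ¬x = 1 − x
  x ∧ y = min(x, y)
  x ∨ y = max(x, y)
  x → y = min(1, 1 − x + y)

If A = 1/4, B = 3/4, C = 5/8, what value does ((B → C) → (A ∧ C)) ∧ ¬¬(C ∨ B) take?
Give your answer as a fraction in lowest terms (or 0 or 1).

3/8

B → C = 3/4 → 5/8 = 7/8
A ∧ C = 1/4 ∧ 5/8 = 1/4
(B → C) → (A ∧ C) = 7/8 → 1/4 = 3/8
C ∨ B = 5/8 ∨ 3/4 = 3/4
¬(C ∨ B) = ¬3/4 = 1/4
¬¬(C ∨ B) = ¬1/4 = 3/4
((B → C) → (A ∧ C)) ∧ ¬¬(C ∨ B) = 3/8 ∧ 3/4 = 3/8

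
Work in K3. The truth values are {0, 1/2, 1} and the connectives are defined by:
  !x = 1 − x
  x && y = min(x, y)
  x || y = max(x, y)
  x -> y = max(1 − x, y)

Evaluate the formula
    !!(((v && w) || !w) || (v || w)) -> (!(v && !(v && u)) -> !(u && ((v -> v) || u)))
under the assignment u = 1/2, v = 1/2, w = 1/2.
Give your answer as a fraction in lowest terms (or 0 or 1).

1/2

v && w = 1/2 && 1/2 = 1/2
!w = !1/2 = 1/2
(v && w) || !w = 1/2 || 1/2 = 1/2
v || w = 1/2 || 1/2 = 1/2
((v && w) || !w) || (v || w) = 1/2 || 1/2 = 1/2
!(((v && w) || !w) || (v || w)) = !1/2 = 1/2
!!(((v && w) || !w) || (v || w)) = !1/2 = 1/2
v && u = 1/2 && 1/2 = 1/2
!(v && u) = !1/2 = 1/2
v && !(v && u) = 1/2 && 1/2 = 1/2
!(v && !(v && u)) = !1/2 = 1/2
v -> v = 1/2 -> 1/2 = 1/2
(v -> v) || u = 1/2 || 1/2 = 1/2
u && ((v -> v) || u) = 1/2 && 1/2 = 1/2
!(u && ((v -> v) || u)) = !1/2 = 1/2
!(v && !(v && u)) -> !(u && ((v -> v) || u)) = 1/2 -> 1/2 = 1/2
!!(((v && w) || !w) || (v || w)) -> (!(v && !(v && u)) -> !(u && ((v -> v) || u))) = 1/2 -> 1/2 = 1/2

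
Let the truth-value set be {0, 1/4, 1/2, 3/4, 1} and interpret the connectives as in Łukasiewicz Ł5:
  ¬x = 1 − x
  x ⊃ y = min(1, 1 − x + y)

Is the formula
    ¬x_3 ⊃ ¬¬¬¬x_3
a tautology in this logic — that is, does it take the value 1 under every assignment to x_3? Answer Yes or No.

Counterexample: take x_3 = 0.
¬x_3 = ¬0 = 1
¬x_3 = ¬0 = 1
¬¬x_3 = ¬1 = 0
¬¬¬x_3 = ¬0 = 1
¬¬¬¬x_3 = ¬1 = 0
¬x_3 ⊃ ¬¬¬¬x_3 = 1 ⊃ 0 = 0
This gives 0 ≠ 1.

No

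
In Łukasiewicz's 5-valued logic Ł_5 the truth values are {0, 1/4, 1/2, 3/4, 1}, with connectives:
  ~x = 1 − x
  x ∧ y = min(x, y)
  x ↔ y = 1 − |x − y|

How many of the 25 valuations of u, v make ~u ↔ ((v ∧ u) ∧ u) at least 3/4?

value 1: 5 assignments (counts)
value 3/4: 4 assignments (counts)
value 1/2: 8 assignments
value 1/4: 2 assignments
value 0: 6 assignments
So 9 of the 25 assignments meet the threshold.

9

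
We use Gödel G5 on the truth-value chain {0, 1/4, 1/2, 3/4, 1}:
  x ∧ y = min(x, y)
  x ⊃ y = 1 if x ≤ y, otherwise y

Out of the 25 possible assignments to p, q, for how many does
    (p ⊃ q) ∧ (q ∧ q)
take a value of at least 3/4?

value 1: 5 assignments (counts)
value 3/4: 5 assignments (counts)
value 1/2: 5 assignments
value 1/4: 5 assignments
value 0: 5 assignments
So 10 of the 25 assignments meet the threshold.

10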